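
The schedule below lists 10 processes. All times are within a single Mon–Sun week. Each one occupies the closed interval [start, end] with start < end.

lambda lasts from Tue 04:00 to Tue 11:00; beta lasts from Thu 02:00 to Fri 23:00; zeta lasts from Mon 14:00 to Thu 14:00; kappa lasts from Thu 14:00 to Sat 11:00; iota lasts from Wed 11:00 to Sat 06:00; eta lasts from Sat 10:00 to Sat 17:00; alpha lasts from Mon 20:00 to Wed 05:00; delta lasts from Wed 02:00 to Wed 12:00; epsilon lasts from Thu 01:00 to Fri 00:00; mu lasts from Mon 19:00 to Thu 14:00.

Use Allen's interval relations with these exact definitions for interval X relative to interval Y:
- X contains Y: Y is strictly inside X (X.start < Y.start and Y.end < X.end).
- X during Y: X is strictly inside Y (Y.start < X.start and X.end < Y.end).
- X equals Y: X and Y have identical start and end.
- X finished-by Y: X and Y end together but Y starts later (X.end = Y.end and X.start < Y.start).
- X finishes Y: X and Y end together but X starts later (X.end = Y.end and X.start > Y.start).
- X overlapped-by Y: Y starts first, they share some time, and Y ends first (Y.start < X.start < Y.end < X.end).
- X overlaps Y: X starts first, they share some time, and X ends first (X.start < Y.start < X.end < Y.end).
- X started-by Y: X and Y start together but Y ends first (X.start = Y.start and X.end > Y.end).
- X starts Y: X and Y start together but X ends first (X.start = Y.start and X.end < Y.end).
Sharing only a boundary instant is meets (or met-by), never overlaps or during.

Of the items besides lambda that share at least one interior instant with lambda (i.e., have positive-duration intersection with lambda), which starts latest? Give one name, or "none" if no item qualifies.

Target lambda = [Tue 04:00, Tue 11:00].
alpha [Mon 20:00, Wed 05:00] → contains → candidate.
beta [Thu 02:00, Fri 23:00] → after → excluded.
delta [Wed 02:00, Wed 12:00] → after → excluded.
epsilon [Thu 01:00, Fri 00:00] → after → excluded.
eta [Sat 10:00, Sat 17:00] → after → excluded.
iota [Wed 11:00, Sat 06:00] → after → excluded.
kappa [Thu 14:00, Sat 11:00] → after → excluded.
mu [Mon 19:00, Thu 14:00] → contains → candidate.
zeta [Mon 14:00, Thu 14:00] → contains → candidate.
Among candidates, latest start is Mon 20:00 → alpha.

alpha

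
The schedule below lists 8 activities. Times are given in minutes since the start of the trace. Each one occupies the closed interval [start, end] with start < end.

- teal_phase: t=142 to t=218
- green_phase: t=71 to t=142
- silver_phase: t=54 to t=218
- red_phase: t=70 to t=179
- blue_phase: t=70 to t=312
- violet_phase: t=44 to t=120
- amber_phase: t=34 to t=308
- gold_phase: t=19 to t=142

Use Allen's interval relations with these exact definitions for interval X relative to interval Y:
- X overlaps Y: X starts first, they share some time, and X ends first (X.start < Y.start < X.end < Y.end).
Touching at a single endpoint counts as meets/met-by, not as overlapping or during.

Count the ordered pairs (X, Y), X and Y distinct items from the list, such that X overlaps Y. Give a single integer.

11

Checking all 56 ordered pairs for relation 'overlaps'; matching pairs in alphabetical order:
(amber_phase, blue_phase): amber_phase overlaps blue_phase ✓
(gold_phase, amber_phase): gold_phase overlaps amber_phase ✓
(gold_phase, blue_phase): gold_phase overlaps blue_phase ✓
(gold_phase, red_phase): gold_phase overlaps red_phase ✓
(gold_phase, silver_phase): gold_phase overlaps silver_phase ✓
(red_phase, teal_phase): red_phase overlaps teal_phase ✓
(silver_phase, blue_phase): silver_phase overlaps blue_phase ✓
(violet_phase, blue_phase): violet_phase overlaps blue_phase ✓
(violet_phase, green_phase): violet_phase overlaps green_phase ✓
(violet_phase, red_phase): violet_phase overlaps red_phase ✓
(violet_phase, silver_phase): violet_phase overlaps silver_phase ✓
Count: 11.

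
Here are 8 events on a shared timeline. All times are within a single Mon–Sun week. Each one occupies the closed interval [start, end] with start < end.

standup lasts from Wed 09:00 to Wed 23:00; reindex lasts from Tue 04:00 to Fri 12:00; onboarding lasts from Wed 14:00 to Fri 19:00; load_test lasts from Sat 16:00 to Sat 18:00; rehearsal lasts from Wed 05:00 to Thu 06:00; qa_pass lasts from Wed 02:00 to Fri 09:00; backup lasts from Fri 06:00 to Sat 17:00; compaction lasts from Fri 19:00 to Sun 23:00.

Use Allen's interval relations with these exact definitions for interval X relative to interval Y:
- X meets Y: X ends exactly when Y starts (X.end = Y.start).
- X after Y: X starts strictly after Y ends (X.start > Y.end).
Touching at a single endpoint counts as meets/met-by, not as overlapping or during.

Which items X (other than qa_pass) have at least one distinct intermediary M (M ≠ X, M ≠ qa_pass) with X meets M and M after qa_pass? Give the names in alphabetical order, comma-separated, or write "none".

onboarding

Target qa_pass = [Wed 02:00, Fri 09:00].
Intermediaries M with M after qa_pass: compaction, load_test.
Via compaction — items with X meets compaction: onboarding.
Via load_test — items with X meets load_test: none.
Union: onboarding.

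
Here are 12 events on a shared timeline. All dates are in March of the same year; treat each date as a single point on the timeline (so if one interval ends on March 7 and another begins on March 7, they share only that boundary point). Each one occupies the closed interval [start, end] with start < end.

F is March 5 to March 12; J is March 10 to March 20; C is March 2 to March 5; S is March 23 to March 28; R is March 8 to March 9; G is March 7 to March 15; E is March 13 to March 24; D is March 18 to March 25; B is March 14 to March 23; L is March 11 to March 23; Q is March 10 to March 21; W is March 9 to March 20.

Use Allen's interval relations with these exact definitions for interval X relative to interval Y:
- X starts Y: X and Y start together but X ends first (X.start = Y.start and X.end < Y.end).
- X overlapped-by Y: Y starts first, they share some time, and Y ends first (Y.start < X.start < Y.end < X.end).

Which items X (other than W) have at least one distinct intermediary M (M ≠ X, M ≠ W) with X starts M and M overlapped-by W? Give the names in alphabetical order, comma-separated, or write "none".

Target W = [March 9, March 20].
Intermediaries M with M overlapped-by W: B, D, E, L, Q.
Via B — items with X starts B: none.
Via D — items with X starts D: none.
Via E — items with X starts E: none.
Via L — items with X starts L: none.
Via Q — items with X starts Q: J.
Union: J.

J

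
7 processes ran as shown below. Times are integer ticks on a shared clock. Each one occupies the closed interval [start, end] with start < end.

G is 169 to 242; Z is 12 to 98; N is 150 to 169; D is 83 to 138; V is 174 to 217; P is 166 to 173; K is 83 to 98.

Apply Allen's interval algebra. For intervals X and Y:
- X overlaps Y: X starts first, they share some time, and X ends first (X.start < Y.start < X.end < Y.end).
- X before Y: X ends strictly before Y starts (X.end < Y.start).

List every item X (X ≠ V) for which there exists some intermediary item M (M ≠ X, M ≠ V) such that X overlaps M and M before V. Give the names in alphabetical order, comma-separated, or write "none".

Target V = [174, 217].
Intermediaries M with M before V: D, K, N, P, Z.
Via D — items with X overlaps D: Z.
Via K — items with X overlaps K: none.
Via N — items with X overlaps N: none.
Via P — items with X overlaps P: N.
Via Z — items with X overlaps Z: none.
Union: N, Z.

N, Z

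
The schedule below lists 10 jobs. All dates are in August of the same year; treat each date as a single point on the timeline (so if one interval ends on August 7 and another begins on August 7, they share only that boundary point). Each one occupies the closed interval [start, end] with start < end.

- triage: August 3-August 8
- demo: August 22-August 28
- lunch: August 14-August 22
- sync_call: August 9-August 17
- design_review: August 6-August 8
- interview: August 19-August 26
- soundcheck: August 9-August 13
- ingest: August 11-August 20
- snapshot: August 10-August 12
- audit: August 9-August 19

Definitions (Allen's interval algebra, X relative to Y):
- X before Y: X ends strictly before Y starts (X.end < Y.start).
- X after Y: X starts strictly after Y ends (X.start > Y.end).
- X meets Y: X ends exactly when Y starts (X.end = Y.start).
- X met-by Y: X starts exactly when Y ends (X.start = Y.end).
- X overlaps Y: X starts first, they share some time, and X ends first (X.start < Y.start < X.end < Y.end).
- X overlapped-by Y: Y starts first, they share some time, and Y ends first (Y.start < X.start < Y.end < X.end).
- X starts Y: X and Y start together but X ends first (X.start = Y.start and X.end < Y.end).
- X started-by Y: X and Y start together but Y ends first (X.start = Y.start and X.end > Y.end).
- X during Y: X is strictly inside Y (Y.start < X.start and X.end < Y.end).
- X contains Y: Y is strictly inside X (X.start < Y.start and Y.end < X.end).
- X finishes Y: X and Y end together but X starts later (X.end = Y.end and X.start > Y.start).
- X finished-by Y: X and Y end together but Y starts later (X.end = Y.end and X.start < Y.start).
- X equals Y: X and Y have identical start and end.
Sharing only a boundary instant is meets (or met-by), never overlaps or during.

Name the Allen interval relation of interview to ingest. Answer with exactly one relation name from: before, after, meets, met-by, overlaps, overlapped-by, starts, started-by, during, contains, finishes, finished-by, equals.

overlapped-by

interview = [August 19, August 26]; ingest = [August 11, August 20].
Compare endpoints: interview.start > ingest.start, interview.start < ingest.end, interview.end > ingest.start, interview.end > ingest.end.
That pattern is 'overlapped-by'.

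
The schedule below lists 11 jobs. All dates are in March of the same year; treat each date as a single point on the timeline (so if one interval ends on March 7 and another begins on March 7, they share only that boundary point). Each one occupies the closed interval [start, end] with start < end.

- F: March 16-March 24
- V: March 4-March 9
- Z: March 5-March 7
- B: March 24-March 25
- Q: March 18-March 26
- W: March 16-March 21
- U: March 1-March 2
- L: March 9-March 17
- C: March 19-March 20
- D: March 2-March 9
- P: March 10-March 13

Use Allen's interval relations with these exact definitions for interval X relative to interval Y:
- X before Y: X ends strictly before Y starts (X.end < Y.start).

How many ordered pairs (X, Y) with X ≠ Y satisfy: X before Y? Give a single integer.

38

Checking all 110 ordered pairs for relation 'before'; matching pairs in alphabetical order:
(C, B): C before B ✓
(D, B): D before B ✓
(D, C): D before C ✓
(D, F): D before F ✓
(D, P): D before P ✓
(D, Q): D before Q ✓
(D, W): D before W ✓
(L, B): L before B ✓
(L, C): L before C ✓
(L, Q): L before Q ✓
(P, B): P before B ✓
(P, C): P before C ✓
(P, F): P before F ✓
(P, Q): P before Q ✓
(P, W): P before W ✓
(U, B): U before B ✓
(U, C): U before C ✓
(U, F): U before F ✓
(U, L): U before L ✓
(U, P): U before P ✓
(U, Q): U before Q ✓
(U, V): U before V ✓
(U, W): U before W ✓
(U, Z): U before Z ✓
... plus 14 further pairs not listed.
Count: 38.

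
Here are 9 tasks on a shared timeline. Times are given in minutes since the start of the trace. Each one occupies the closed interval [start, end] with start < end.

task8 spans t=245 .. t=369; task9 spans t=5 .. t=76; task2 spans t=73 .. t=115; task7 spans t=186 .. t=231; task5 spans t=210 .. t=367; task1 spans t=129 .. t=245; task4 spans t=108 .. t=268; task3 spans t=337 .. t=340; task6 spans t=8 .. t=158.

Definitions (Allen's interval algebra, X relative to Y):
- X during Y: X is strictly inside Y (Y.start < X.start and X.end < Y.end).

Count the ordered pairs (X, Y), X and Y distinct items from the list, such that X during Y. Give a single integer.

Checking all 72 ordered pairs for relation 'during'; matching pairs in alphabetical order:
(task1, task4): task1 during task4 ✓
(task2, task6): task2 during task6 ✓
(task3, task5): task3 during task5 ✓
(task3, task8): task3 during task8 ✓
(task7, task1): task7 during task1 ✓
(task7, task4): task7 during task4 ✓
Count: 6.

6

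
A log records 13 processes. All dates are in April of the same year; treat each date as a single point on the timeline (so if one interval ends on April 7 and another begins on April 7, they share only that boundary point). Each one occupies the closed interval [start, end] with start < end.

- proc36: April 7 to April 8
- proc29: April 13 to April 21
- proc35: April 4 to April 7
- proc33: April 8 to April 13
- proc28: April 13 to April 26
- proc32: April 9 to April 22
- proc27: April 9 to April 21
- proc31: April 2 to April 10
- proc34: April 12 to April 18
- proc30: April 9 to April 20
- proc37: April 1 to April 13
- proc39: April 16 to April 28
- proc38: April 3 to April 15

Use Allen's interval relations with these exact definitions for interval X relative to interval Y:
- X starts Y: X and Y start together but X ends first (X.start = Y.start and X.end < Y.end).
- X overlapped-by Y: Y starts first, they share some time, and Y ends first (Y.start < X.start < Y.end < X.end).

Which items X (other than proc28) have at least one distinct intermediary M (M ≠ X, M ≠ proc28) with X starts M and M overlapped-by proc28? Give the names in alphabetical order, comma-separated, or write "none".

Target proc28 = [April 13, April 26].
Intermediaries M with M overlapped-by proc28: proc39.
Via proc39 — items with X starts proc39: none.
Union: none.

none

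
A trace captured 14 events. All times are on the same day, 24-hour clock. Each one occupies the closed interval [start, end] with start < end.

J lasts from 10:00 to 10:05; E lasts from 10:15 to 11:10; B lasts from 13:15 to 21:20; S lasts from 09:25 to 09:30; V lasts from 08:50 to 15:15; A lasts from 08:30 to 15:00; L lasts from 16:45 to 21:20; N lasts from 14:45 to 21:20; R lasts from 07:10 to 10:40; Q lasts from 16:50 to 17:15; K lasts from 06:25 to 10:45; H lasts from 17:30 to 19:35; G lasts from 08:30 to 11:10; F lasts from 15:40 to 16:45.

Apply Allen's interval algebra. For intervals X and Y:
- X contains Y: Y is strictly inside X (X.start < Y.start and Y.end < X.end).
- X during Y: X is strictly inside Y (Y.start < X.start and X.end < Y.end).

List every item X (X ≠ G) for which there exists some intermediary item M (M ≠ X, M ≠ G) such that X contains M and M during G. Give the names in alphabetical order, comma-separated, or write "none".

Target G = [08:30, 11:10].
Intermediaries M with M during G: J, S.
Via J — items with X contains J: A, K, R, V.
Via S — items with X contains S: A, K, R, V.
Union: A, K, R, V.

A, K, R, V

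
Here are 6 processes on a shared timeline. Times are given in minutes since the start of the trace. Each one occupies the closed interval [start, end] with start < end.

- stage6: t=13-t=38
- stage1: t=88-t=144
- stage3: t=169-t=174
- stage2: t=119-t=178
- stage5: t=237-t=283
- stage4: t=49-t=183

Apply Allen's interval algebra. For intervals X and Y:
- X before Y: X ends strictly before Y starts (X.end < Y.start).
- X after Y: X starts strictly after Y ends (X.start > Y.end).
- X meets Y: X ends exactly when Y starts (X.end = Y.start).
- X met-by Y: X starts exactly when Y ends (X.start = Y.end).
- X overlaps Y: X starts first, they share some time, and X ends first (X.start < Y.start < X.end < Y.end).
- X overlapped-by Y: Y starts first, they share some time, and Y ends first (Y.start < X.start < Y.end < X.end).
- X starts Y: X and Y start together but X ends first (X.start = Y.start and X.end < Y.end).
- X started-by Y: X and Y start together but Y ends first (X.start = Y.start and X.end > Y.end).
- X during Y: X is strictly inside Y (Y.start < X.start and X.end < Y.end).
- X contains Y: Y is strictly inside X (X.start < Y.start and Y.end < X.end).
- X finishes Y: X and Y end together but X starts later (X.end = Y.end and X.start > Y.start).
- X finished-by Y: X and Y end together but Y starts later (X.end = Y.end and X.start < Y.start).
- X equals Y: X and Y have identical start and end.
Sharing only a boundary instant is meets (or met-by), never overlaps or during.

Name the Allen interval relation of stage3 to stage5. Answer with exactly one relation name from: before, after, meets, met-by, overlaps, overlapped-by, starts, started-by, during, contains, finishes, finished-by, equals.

before

stage3 = [t=169, t=174]; stage5 = [t=237, t=283].
Compare endpoints: stage3.start < stage5.start, stage3.start < stage5.end, stage3.end < stage5.start, stage3.end < stage5.end.
That pattern is 'before'.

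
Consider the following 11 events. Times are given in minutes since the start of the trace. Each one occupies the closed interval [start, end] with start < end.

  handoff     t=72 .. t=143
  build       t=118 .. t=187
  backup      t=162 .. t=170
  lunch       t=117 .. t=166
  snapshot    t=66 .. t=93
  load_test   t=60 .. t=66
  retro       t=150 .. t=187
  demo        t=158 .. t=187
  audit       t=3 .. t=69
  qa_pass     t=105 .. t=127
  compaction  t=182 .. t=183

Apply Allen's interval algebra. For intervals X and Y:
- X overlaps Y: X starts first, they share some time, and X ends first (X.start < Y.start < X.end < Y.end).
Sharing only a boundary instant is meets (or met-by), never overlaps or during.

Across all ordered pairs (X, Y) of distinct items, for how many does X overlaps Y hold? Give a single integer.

10

Checking all 110 ordered pairs for relation 'overlaps'; matching pairs in alphabetical order:
(audit, snapshot): audit overlaps snapshot ✓
(handoff, build): handoff overlaps build ✓
(handoff, lunch): handoff overlaps lunch ✓
(lunch, backup): lunch overlaps backup ✓
(lunch, build): lunch overlaps build ✓
(lunch, demo): lunch overlaps demo ✓
(lunch, retro): lunch overlaps retro ✓
(qa_pass, build): qa_pass overlaps build ✓
(qa_pass, lunch): qa_pass overlaps lunch ✓
(snapshot, handoff): snapshot overlaps handoff ✓
Count: 10.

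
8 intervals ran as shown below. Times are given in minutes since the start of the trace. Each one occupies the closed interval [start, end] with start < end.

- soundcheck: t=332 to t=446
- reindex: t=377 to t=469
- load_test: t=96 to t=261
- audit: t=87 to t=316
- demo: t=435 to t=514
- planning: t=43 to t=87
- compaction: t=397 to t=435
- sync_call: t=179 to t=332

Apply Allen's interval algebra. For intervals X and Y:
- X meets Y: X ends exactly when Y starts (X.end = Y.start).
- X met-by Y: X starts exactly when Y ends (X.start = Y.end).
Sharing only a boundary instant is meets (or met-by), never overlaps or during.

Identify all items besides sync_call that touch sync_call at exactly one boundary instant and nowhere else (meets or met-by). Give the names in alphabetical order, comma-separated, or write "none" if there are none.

soundcheck

Target sync_call = [t=179, t=332].
audit [t=87, t=316] → overlaps → no.
compaction [t=397, t=435] → after → no.
demo [t=435, t=514] → after → no.
load_test [t=96, t=261] → overlaps → no.
planning [t=43, t=87] → before → no.
reindex [t=377, t=469] → after → no.
soundcheck [t=332, t=446] → met-by → yes.
Result: soundcheck.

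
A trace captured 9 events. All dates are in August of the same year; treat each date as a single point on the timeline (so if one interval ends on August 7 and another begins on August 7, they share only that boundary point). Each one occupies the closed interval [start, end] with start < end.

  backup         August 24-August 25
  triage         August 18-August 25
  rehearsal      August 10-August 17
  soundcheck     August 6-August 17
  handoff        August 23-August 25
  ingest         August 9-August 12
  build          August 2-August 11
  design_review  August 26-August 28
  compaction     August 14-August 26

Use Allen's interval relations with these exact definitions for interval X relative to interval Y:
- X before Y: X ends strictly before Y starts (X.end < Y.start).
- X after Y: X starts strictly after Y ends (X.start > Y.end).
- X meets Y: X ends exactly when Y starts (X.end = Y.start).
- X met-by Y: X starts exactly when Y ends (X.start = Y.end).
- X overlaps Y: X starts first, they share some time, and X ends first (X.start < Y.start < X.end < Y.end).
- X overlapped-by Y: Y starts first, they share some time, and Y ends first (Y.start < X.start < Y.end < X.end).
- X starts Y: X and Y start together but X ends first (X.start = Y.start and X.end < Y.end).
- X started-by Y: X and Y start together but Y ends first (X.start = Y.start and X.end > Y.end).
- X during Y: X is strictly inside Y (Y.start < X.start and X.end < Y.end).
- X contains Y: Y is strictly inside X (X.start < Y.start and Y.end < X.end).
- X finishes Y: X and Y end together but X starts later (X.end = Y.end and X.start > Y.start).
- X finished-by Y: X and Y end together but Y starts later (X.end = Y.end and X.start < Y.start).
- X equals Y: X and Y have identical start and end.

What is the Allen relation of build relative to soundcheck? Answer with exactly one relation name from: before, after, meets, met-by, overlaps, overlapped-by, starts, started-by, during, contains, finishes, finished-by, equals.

build = [August 2, August 11]; soundcheck = [August 6, August 17].
Compare endpoints: build.start < soundcheck.start, build.start < soundcheck.end, build.end > soundcheck.start, build.end < soundcheck.end.
That pattern is 'overlaps'.

overlaps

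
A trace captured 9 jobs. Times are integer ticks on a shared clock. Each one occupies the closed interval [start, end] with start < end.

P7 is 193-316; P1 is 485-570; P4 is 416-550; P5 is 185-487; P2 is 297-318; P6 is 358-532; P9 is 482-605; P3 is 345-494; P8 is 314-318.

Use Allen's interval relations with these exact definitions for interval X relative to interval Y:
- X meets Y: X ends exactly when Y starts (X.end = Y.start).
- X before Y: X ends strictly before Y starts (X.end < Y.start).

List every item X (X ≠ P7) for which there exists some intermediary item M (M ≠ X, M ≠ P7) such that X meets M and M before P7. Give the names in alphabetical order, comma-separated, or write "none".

Target P7 = [193, 316].
Intermediaries M with M before P7: none.
Union: none.

none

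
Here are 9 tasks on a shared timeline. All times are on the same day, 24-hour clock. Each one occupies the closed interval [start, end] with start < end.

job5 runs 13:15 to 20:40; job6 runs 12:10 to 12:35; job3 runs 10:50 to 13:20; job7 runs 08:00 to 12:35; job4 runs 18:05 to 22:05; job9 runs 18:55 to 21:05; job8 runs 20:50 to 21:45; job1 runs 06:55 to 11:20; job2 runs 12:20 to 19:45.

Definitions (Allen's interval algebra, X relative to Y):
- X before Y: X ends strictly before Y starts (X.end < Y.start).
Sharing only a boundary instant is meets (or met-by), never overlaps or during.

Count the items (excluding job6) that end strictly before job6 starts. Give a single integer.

Target job6 = [12:10, 12:35].
job1 [06:55, 11:20] → before → counts.
job2 [12:20, 19:45] → overlapped-by → no.
job3 [10:50, 13:20] → contains → no.
job4 [18:05, 22:05] → after → no.
job5 [13:15, 20:40] → after → no.
job7 [08:00, 12:35] → finished-by → no.
job8 [20:50, 21:45] → after → no.
job9 [18:55, 21:05] → after → no.
Total: 1.

1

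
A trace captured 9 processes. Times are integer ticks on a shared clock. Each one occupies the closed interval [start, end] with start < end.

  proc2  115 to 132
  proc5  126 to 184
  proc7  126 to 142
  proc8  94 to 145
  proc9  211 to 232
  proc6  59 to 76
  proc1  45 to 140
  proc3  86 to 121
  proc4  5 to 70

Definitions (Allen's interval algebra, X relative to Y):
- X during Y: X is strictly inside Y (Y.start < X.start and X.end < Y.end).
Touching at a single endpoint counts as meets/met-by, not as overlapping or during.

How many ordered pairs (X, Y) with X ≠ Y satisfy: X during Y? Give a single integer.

5

Checking all 72 ordered pairs for relation 'during'; matching pairs in alphabetical order:
(proc2, proc1): proc2 during proc1 ✓
(proc2, proc8): proc2 during proc8 ✓
(proc3, proc1): proc3 during proc1 ✓
(proc6, proc1): proc6 during proc1 ✓
(proc7, proc8): proc7 during proc8 ✓
Count: 5.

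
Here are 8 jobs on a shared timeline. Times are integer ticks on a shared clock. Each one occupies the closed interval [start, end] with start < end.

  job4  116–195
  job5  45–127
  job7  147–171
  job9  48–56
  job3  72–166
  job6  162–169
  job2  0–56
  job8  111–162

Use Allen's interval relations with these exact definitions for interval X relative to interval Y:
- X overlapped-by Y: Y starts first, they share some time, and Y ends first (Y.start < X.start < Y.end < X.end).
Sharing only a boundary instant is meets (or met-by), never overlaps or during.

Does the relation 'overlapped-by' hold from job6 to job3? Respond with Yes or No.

Yes

job6 = [162, 169], job3 = [72, 166].
Actual relation of job6 to job3: overlapped-by.
Asked whether 'overlapped-by' holds → Yes.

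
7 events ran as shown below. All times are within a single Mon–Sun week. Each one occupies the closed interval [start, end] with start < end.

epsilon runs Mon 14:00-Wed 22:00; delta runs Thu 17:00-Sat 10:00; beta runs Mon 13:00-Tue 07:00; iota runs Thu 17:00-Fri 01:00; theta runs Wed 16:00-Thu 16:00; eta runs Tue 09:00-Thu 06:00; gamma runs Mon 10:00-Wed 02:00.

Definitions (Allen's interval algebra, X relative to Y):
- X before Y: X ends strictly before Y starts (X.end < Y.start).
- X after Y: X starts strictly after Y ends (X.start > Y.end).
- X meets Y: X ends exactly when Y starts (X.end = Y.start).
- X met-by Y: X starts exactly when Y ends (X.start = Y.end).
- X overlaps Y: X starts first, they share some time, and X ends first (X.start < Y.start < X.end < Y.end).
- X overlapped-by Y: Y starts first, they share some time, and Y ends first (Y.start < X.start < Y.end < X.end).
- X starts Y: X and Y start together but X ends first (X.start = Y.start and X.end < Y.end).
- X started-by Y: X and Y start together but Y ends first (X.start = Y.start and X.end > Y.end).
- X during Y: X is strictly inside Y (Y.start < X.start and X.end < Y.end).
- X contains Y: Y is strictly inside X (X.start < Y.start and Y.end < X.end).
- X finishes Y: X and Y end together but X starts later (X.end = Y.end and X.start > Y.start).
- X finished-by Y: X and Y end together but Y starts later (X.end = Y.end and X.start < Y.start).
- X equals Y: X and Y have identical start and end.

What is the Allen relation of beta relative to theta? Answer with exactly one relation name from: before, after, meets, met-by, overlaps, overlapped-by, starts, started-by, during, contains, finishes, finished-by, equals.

before

beta = [Mon 13:00, Tue 07:00]; theta = [Wed 16:00, Thu 16:00].
Compare endpoints: beta.start < theta.start, beta.start < theta.end, beta.end < theta.start, beta.end < theta.end.
That pattern is 'before'.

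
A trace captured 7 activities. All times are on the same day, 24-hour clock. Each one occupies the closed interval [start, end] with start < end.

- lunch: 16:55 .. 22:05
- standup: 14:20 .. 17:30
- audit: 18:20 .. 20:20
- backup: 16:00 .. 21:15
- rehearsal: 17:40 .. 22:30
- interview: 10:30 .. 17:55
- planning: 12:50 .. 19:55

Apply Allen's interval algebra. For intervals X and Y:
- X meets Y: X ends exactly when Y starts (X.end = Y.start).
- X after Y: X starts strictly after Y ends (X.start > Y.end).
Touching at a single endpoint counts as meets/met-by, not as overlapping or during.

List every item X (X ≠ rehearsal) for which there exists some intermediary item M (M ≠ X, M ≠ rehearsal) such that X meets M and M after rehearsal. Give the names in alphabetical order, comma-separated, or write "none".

none

Target rehearsal = [17:40, 22:30].
Intermediaries M with M after rehearsal: none.
Union: none.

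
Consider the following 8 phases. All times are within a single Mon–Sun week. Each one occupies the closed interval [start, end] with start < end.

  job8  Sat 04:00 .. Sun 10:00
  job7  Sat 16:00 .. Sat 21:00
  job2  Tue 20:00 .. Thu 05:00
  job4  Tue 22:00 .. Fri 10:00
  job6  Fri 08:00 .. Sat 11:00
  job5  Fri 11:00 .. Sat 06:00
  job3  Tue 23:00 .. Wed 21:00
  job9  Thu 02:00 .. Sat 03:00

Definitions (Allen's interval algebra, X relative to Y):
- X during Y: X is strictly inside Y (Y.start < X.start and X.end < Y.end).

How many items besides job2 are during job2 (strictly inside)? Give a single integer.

1

Target job2 = [Tue 20:00, Thu 05:00].
job3 [Tue 23:00, Wed 21:00] → during → counts.
job4 [Tue 22:00, Fri 10:00] → overlapped-by → no.
job5 [Fri 11:00, Sat 06:00] → after → no.
job6 [Fri 08:00, Sat 11:00] → after → no.
job7 [Sat 16:00, Sat 21:00] → after → no.
job8 [Sat 04:00, Sun 10:00] → after → no.
job9 [Thu 02:00, Sat 03:00] → overlapped-by → no.
Total: 1.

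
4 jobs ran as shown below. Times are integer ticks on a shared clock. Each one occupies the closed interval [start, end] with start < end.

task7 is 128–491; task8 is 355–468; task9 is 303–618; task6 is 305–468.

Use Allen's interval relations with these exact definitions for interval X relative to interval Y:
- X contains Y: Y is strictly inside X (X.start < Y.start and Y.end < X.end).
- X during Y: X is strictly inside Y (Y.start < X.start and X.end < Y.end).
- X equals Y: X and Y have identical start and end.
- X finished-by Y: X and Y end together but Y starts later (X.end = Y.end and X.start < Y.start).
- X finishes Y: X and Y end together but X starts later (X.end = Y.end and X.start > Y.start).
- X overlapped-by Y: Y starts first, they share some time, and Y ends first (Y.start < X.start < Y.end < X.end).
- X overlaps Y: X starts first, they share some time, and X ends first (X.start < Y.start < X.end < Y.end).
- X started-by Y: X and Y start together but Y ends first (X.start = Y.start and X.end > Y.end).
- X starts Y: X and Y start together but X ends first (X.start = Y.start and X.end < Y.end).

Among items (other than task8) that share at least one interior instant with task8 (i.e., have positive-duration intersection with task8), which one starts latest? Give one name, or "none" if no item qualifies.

task6

Target task8 = [355, 468].
task6 [305, 468] → finished-by → candidate.
task7 [128, 491] → contains → candidate.
task9 [303, 618] → contains → candidate.
Among candidates, latest start is 305 → task6.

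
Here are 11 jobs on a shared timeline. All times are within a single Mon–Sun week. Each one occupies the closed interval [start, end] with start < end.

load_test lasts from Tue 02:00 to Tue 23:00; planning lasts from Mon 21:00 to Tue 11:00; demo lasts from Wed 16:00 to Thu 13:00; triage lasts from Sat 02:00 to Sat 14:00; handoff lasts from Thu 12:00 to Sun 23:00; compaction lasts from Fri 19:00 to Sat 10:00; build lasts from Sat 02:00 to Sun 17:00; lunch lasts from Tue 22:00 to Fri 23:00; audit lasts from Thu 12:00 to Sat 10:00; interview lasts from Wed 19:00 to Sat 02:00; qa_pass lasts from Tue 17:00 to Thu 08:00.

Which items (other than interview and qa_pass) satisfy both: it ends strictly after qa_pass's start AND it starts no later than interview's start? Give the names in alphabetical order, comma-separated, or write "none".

Conditions: its end is strictly after qa_pass's start (X.end > Tue 17:00) AND its start is no later than interview's start (X.start <= Wed 19:00).
audit: end Sat 10:00 > Tue 17:00? ✓; start Thu 12:00 <= Wed 19:00? ✗ → no.
build: end Sun 17:00 > Tue 17:00? ✓; start Sat 02:00 <= Wed 19:00? ✗ → no.
compaction: end Sat 10:00 > Tue 17:00? ✓; start Fri 19:00 <= Wed 19:00? ✗ → no.
demo: end Thu 13:00 > Tue 17:00? ✓; start Wed 16:00 <= Wed 19:00? ✓ → yes.
handoff: end Sun 23:00 > Tue 17:00? ✓; start Thu 12:00 <= Wed 19:00? ✗ → no.
load_test: end Tue 23:00 > Tue 17:00? ✓; start Tue 02:00 <= Wed 19:00? ✓ → yes.
lunch: end Fri 23:00 > Tue 17:00? ✓; start Tue 22:00 <= Wed 19:00? ✓ → yes.
planning: end Tue 11:00 > Tue 17:00? ✗; start Mon 21:00 <= Wed 19:00? ✓ → no.
triage: end Sat 14:00 > Tue 17:00? ✓; start Sat 02:00 <= Wed 19:00? ✗ → no.
Result: demo, load_test, lunch.

demo, load_test, lunch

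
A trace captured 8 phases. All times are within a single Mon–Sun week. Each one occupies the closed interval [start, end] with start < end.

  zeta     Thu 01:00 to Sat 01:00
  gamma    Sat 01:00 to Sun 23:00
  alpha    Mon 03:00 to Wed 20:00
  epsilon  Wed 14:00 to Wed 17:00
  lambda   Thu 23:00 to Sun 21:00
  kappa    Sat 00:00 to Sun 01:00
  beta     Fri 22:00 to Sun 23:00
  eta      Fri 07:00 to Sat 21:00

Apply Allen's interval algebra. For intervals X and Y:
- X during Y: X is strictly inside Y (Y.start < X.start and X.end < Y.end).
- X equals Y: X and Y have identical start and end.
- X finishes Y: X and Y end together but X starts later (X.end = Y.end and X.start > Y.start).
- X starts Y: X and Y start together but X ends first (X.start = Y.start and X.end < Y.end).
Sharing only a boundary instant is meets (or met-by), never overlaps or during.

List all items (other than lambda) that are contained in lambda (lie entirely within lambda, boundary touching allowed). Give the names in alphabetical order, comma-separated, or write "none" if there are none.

eta, kappa

Target lambda = [Thu 23:00, Sun 21:00].
alpha [Mon 03:00, Wed 20:00] → before → no.
beta [Fri 22:00, Sun 23:00] → overlapped-by → no.
epsilon [Wed 14:00, Wed 17:00] → before → no.
eta [Fri 07:00, Sat 21:00] → during → yes.
gamma [Sat 01:00, Sun 23:00] → overlapped-by → no.
kappa [Sat 00:00, Sun 01:00] → during → yes.
zeta [Thu 01:00, Sat 01:00] → overlaps → no.
Result: eta, kappa.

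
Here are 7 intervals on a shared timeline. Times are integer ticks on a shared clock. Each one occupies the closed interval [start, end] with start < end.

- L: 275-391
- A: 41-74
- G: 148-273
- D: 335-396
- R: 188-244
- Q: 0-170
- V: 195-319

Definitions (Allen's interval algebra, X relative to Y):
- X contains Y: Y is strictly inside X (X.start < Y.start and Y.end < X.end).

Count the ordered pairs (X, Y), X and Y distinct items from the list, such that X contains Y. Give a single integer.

2

Checking all 42 ordered pairs for relation 'contains'; matching pairs in alphabetical order:
(G, R): G contains R ✓
(Q, A): Q contains A ✓
Count: 2.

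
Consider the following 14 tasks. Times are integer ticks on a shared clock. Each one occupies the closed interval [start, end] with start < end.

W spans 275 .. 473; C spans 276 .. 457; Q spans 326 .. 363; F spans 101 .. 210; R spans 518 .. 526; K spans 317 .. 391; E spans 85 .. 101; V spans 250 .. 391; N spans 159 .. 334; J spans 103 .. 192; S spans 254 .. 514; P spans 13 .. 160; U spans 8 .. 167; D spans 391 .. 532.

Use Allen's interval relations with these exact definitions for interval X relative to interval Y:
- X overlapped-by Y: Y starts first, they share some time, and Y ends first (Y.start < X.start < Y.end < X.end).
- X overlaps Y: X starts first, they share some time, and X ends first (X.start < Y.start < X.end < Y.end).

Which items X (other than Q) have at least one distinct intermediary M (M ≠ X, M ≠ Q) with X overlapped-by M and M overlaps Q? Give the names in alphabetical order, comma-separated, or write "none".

Target Q = [326, 363].
Intermediaries M with M overlaps Q: N.
Via N — items with X overlapped-by N: C, K, S, V, W.
Union: C, K, S, V, W.

C, K, S, V, W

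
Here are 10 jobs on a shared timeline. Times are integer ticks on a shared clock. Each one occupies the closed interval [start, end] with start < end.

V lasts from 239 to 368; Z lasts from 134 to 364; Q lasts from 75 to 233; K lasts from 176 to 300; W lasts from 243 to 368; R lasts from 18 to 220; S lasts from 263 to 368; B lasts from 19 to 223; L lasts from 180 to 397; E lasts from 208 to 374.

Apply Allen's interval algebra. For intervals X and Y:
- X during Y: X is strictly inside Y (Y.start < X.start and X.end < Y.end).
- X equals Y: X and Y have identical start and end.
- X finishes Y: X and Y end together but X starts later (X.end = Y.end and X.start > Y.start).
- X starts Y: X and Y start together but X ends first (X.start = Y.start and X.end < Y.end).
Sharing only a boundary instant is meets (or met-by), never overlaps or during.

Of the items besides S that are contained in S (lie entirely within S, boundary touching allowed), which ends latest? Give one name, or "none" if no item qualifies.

none

Target S = [263, 368].
B [19, 223] → before → excluded.
E [208, 374] → contains → excluded.
K [176, 300] → overlaps → excluded.
L [180, 397] → contains → excluded.
Q [75, 233] → before → excluded.
R [18, 220] → before → excluded.
V [239, 368] → finished-by → excluded.
W [243, 368] → finished-by → excluded.
Z [134, 364] → overlaps → excluded.
No candidates → none.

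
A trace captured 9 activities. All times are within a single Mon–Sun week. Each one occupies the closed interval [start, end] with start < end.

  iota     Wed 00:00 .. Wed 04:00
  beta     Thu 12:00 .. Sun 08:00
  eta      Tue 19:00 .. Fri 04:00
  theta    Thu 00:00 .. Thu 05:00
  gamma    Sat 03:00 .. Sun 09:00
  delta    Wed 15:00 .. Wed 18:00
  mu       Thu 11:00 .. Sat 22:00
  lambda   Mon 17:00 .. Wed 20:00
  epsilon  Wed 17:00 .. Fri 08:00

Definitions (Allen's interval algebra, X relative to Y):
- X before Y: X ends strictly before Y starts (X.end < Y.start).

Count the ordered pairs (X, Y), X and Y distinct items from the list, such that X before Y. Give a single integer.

Checking all 72 ordered pairs for relation 'before'; matching pairs in alphabetical order:
(delta, beta): delta before beta ✓
(delta, gamma): delta before gamma ✓
(delta, mu): delta before mu ✓
(delta, theta): delta before theta ✓
(epsilon, gamma): epsilon before gamma ✓
(eta, gamma): eta before gamma ✓
(iota, beta): iota before beta ✓
(iota, delta): iota before delta ✓
(iota, epsilon): iota before epsilon ✓
(iota, gamma): iota before gamma ✓
(iota, mu): iota before mu ✓
(iota, theta): iota before theta ✓
(lambda, beta): lambda before beta ✓
(lambda, gamma): lambda before gamma ✓
(lambda, mu): lambda before mu ✓
(lambda, theta): lambda before theta ✓
(theta, beta): theta before beta ✓
(theta, gamma): theta before gamma ✓
(theta, mu): theta before mu ✓
Count: 19.

19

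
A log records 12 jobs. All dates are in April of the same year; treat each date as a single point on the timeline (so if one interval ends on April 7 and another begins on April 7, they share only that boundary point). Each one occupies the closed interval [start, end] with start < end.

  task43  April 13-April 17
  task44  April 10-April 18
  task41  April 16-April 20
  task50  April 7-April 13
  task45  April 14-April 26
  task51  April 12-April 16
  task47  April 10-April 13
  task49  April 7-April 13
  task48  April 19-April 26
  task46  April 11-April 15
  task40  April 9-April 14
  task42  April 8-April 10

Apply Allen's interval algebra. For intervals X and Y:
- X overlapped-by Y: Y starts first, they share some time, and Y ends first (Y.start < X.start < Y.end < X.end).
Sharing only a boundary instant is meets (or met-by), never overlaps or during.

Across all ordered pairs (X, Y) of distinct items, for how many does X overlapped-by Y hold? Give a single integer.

Checking all 132 ordered pairs for relation 'overlapped-by'; matching pairs in alphabetical order:
(task40, task42): task40 overlapped-by task42 ✓
(task40, task49): task40 overlapped-by task49 ✓
(task40, task50): task40 overlapped-by task50 ✓
(task41, task43): task41 overlapped-by task43 ✓
(task41, task44): task41 overlapped-by task44 ✓
(task43, task40): task43 overlapped-by task40 ✓
(task43, task46): task43 overlapped-by task46 ✓
(task43, task51): task43 overlapped-by task51 ✓
(task44, task40): task44 overlapped-by task40 ✓
(task44, task49): task44 overlapped-by task49 ✓
(task44, task50): task44 overlapped-by task50 ✓
(task45, task43): task45 overlapped-by task43 ✓
(task45, task44): task45 overlapped-by task44 ✓
(task45, task46): task45 overlapped-by task46 ✓
(task45, task51): task45 overlapped-by task51 ✓
(task46, task40): task46 overlapped-by task40 ✓
(task46, task47): task46 overlapped-by task47 ✓
(task46, task49): task46 overlapped-by task49 ✓
(task46, task50): task46 overlapped-by task50 ✓
(task48, task41): task48 overlapped-by task41 ✓
(task51, task40): task51 overlapped-by task40 ✓
(task51, task46): task51 overlapped-by task46 ✓
(task51, task47): task51 overlapped-by task47 ✓
(task51, task49): task51 overlapped-by task49 ✓
... plus 1 further pairs not listed.
Count: 25.

25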